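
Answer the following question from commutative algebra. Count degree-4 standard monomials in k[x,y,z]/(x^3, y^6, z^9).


Need i<3, j<6, k<9 with i+j+k=4.
For each i, j ranges over max(0,4-i-8)..min(5,4-i):
  i=0: j in [0,4] -> 5
  i=1: j in [0,3] -> 4
  i=2: j in [0,2] -> 3
H(4) = 5+4+3 = 12


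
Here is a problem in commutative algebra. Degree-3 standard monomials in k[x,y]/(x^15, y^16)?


k[x,y], I = (x^15, y^16), d = 3
Need i < 15 and d-i < 16.
Range: 0 <= i <= 3.
H(3) = 4


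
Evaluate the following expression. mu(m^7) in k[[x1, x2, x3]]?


C(n+d-1,d)=C(9,7)=36


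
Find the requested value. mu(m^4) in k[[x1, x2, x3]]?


C(n+d-1,d)=C(6,4)=15


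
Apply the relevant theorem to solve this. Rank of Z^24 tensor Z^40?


rank(M(x)N) = rank(M)*rank(N)
24*40 = 960


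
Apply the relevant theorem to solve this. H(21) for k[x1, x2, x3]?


C(d+n-1,n-1)=C(23,2)=253


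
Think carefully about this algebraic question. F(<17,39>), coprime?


gcd(17,39)=1 => F=ab-a-b=17*39-17-39=663-56=607


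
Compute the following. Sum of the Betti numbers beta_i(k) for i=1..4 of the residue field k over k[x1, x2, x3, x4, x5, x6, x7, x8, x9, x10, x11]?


Koszul resolution: beta_i(k)=C(n,i), n=11
C(11,1)=11, C(11,2)=55, C(11,3)=165, C(11,4)=330
Sum=561


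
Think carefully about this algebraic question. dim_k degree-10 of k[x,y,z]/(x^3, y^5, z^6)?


Need i<3, j<5, k<6 with i+j+k=10.
For each i, j ranges over max(0,10-i-5)..min(4,10-i):
  i=0: j in [5,4] -> 0
  i=1: j in [4,4] -> 1
  i=2: j in [3,4] -> 2
H(10) = 0+1+2 = 3


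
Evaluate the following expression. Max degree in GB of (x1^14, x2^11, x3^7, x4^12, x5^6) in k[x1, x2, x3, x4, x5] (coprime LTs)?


Pure powers, coprime LTs => already GB.
Degrees: 14, 11, 7, 12, 6
Max=14


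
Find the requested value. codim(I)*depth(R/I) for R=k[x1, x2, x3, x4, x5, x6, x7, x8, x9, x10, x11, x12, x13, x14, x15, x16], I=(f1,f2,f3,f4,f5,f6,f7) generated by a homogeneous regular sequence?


codim=7, depth=dim(R/I)=16-7=9
Product=7*9=63


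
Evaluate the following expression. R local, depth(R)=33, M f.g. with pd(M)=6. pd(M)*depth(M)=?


pd+depth=33
depth=33-6=27
pd*depth=6*27=162


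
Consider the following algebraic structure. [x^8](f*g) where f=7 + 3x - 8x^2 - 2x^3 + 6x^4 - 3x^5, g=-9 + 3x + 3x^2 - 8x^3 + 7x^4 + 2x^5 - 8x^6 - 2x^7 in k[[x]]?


[x^8] = sum a_i*b_j, i+j=8
  3*-2=-6
  -8*-8=64
  -2*2=-4
  6*7=42
  -3*-8=24
Sum=120


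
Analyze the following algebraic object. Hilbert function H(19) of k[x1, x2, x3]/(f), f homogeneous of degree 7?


C(21,2)-C(14,2)=210-91=119


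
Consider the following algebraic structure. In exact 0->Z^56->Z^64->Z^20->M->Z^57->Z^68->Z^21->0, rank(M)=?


Alt sum=0:
(-1)^0*56 + (-1)^1*64 + (-1)^2*20 + (-1)^3*? + (-1)^4*57 + (-1)^5*68 + (-1)^6*21=0
rank(M)=22


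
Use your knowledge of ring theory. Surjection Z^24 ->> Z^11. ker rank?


rank(ker) = 24-11 = 13


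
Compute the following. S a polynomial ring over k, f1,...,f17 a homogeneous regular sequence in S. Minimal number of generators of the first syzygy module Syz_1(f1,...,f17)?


Regular sequence => Koszul complex is the minimal free resolution.
Syz_1 minimally generated by Koszul relations f_i*e_j - f_j*e_i (i<j): mu(Syz_1) = beta_2 = C(m,2) = m(m-1)/2
m=17
17*16/2 = 136


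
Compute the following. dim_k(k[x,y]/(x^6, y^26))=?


Basis: x^i*y^j, i<6, j<26
6*26=156


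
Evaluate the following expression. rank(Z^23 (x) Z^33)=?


rank(M(x)N) = rank(M)*rank(N)
23*33 = 759


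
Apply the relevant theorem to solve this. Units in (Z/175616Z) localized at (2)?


Local ring = Z/512Z.
phi(512) = 2^8*(2-1) = 256


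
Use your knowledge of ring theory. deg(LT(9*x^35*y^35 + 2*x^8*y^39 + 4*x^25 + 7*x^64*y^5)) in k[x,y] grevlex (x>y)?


LT: 9*x^35*y^35
deg_x=35, deg_y=35
Total=35+35=70


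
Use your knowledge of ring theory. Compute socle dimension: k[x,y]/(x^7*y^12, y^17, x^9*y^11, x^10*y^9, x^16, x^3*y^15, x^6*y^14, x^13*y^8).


Socle = ann(m) = span of standard monomials u with x*u, y*u in I (staircase corners).
Minimal generators: x^16, x^13*y^8, x^10*y^9, x^9*y^11, x^7*y^12, x^6*y^14, x^3*y^15, y^17
Corners: x^2y^16, x^5y^14, x^6y^13, x^8y^11, x^9y^10, x^12y^8, x^15y^7
Socle dim=7


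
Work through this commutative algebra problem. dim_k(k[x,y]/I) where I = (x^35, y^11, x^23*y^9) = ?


k[x,y]/I, I = (x^35, y^11, x^23*y^9)
Rect: 35x11=385. Corner: (35-23)x(11-9)=24.
dim = 385-24 = 361


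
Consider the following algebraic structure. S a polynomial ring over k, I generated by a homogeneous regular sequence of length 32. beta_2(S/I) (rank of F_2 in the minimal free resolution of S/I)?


Regular sequence => Koszul complex is the minimal free resolution.
Syz_1 minimally generated by Koszul relations f_i*e_j - f_j*e_i (i<j): mu(Syz_1) = beta_2 = C(m,2) = m(m-1)/2
m=32
32*31/2 = 496


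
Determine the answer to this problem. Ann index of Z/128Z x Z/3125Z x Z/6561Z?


Exponent = lcm of the cyclic orders; pairwise coprime => product.
2^7*5^5*3^8=128*3125*6561=2624400000


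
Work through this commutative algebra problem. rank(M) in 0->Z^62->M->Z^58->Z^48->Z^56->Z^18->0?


Alt sum=0:
(-1)^0*62 + (-1)^1*? + (-1)^2*58 + (-1)^3*48 + (-1)^4*56 + (-1)^5*18=0
rank(M)=110


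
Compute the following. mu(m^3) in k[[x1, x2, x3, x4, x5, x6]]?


C(n+d-1,d)=C(8,3)=56


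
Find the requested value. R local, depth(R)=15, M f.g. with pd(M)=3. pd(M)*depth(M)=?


pd+depth=15
depth=15-3=12
pd*depth=3*12=36


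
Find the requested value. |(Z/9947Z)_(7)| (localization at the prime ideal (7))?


7-primary part: 9947=7^3*29
Size=7^3=343


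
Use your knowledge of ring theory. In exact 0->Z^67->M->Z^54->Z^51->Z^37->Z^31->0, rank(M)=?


Alt sum=0:
(-1)^0*67 + (-1)^1*? + (-1)^2*54 + (-1)^3*51 + (-1)^4*37 + (-1)^5*31=0
rank(M)=76


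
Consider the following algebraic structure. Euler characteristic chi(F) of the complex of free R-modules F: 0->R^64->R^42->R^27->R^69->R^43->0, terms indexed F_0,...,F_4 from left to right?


chi = sum (-1)^i * rank:
(-1)^0*64=64
(-1)^1*42=-42
(-1)^2*27=27
(-1)^3*69=-69
(-1)^4*43=43
chi=23


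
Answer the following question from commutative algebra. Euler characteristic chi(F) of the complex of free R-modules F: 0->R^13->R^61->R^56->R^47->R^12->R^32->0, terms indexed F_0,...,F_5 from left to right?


chi = sum (-1)^i * rank:
(-1)^0*13=13
(-1)^1*61=-61
(-1)^2*56=56
(-1)^3*47=-47
(-1)^4*12=12
(-1)^5*32=-32
chi=-59


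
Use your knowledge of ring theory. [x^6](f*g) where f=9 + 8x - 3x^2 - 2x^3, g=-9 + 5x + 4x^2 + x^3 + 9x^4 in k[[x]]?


[x^6] = sum a_i*b_j, i+j=6
  -3*9=-27
  -2*1=-2
Sum=-29


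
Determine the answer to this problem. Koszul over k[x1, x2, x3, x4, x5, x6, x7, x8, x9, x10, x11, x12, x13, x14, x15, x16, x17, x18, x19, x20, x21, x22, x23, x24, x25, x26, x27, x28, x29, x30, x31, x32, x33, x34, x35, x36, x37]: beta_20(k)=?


C(n,i)=C(37,20)=15905368710


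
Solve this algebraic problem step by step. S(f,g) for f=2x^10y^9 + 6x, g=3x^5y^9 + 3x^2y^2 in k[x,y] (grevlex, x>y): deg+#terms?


LT(f)=2x^10y^9, LT(g)=3x^5y^9
lcm(LM)=x^10y^9
S(f,g) (scaled by 6 to clear denominators) = 3*f - 2x^5*g = -6x^7y^2 + 18x
2 terms, deg 9.
9+2=11


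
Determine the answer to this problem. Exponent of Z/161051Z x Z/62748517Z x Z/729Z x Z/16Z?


Exponent = lcm of the cyclic orders; pairwise coprime => product.
11^5*13^7*3^6*2^4=161051*62748517*729*16=117873017902184688


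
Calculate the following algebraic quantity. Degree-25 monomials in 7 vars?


C(d+n-1,n-1)=C(31,6)=736281


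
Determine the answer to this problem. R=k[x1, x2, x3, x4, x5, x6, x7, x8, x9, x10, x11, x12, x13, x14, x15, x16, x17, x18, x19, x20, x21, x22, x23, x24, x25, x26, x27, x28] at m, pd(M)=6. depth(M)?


pd+depth=depth(R)=28
depth=28-6=22


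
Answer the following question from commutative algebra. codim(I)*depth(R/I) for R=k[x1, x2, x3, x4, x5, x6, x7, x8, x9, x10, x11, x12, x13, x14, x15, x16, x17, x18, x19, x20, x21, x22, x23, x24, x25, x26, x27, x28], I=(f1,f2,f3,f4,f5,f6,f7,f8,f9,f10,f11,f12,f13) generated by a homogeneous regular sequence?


codim=13, depth=dim(R/I)=28-13=15
Product=13*15=195


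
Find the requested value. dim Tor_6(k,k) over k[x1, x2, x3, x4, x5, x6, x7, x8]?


Koszul: C(n,i)=C(8,6)=28


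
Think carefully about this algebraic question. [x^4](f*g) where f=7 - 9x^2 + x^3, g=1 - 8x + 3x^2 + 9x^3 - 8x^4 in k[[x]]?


[x^4] = sum a_i*b_j, i+j=4
  7*-8=-56
  -9*3=-27
  1*-8=-8
Sum=-91


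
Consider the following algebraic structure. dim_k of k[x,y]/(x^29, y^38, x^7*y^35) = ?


k[x,y]/I, I = (x^29, y^38, x^7*y^35)
Rect: 29x38=1102. Corner: (29-7)x(38-35)=66.
dim = 1102-66 = 1036


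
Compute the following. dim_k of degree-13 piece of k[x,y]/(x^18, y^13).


k[x,y], I = (x^18, y^13), d = 13
Need i < 18 and d-i < 13.
Range: 1 <= i <= 13.
H(13) = 13


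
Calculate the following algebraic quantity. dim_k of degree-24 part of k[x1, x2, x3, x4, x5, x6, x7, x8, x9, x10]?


C(d+n-1,n-1)=C(33,9)=38567100


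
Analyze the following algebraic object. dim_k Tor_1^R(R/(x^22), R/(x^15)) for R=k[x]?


Tor_1(R/I,R/J)=(I cap J)/IJ=(x^22)/(x^37)
dim=37-22=min(22,15)=15


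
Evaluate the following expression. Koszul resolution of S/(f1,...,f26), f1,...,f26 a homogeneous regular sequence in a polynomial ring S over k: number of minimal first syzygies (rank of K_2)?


Regular sequence => Koszul complex is the minimal free resolution.
Syz_1 minimally generated by Koszul relations f_i*e_j - f_j*e_i (i<j): mu(Syz_1) = beta_2 = C(m,2) = m(m-1)/2
m=26
26*25/2 = 325


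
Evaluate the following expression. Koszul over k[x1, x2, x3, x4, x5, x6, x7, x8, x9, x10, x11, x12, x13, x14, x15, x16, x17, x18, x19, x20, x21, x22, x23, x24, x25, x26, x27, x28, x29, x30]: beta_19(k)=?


C(n,i)=C(30,19)=54627300


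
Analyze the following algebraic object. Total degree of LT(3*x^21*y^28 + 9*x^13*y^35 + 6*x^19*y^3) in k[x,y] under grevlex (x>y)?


LT: 3*x^21*y^28
deg_x=21, deg_y=28
Total=21+28=49


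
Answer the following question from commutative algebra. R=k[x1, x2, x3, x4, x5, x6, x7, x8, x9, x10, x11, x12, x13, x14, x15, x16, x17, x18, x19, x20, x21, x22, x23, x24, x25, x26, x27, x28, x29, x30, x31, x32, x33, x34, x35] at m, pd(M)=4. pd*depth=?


pd+depth=35
depth=35-4=31
pd*depth=4*31=124


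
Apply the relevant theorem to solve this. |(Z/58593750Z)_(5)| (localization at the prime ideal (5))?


5-primary part: 58593750=5^10*6
Size=5^10=9765625


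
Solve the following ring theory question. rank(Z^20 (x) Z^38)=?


rank(M(x)N) = rank(M)*rank(N)
20*38 = 760


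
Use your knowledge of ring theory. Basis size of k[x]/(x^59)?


Basis: 1,x,...,x^58
dim=59


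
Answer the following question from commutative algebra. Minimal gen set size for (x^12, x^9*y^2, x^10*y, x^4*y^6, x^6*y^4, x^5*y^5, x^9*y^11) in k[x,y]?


Remove redundant (divisible by others).
x^9*y^11 redundant.
Min: x^12, x^10*y, x^9*y^2, x^6*y^4, x^5*y^5, x^4*y^6
Count=6


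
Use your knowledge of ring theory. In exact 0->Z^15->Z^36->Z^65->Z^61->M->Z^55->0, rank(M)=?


Alt sum=0:
(-1)^0*15 + (-1)^1*36 + (-1)^2*65 + (-1)^3*61 + (-1)^4*? + (-1)^5*55=0
rank(M)=72


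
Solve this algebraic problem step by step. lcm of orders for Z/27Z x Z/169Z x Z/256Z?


Exponent = lcm of the cyclic orders; pairwise coprime => product.
3^3*13^2*2^8=27*169*256=1168128


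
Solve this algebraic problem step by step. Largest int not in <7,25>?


gcd(7,25)=1 => F=ab-a-b=7*25-7-25=175-32=143


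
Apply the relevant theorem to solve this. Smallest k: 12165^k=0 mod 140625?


12165^k mod 140625:
k=1: 12165
k=2: 49725
k=3: 76500
k=4: 106875
k=5: 56250
k=6: 0
First zero at k = 6


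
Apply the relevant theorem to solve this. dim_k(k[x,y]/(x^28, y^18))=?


Basis: x^i*y^j, i<28, j<18
28*18=504


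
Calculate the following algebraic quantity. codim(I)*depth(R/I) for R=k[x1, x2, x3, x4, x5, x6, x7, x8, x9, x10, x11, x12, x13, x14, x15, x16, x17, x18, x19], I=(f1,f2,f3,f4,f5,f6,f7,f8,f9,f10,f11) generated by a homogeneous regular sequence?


codim=11, depth=dim(R/I)=19-11=8
Product=11*8=88


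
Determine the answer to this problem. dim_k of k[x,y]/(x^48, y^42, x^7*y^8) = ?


k[x,y]/I, I = (x^48, y^42, x^7*y^8)
Rect: 48x42=2016. Corner: (48-7)x(42-8)=1394.
dim = 2016-1394 = 622


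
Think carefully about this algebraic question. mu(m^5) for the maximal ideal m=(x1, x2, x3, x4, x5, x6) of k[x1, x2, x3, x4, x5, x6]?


Graded Nakayama: mu(m^d) = dim_k (m^d/m^(d+1)) = #degree-5 monomials in 6 vars
C(n+d-1,d)=C(10,5)=252


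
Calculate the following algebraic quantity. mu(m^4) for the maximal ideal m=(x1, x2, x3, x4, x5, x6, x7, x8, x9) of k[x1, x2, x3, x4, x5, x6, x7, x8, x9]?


Graded Nakayama: mu(m^d) = dim_k (m^d/m^(d+1)) = #degree-4 monomials in 9 vars
C(n+d-1,d)=C(12,4)=495


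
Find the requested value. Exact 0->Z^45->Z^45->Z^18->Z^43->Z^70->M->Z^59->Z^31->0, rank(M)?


Alt sum=0:
(-1)^0*45 + (-1)^1*45 + (-1)^2*18 + (-1)^3*43 + (-1)^4*70 + (-1)^5*? + (-1)^6*59 + (-1)^7*31=0
rank(M)=73


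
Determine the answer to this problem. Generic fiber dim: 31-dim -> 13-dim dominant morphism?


dim(fiber)=dim(X)-dim(Y)=31-13=18


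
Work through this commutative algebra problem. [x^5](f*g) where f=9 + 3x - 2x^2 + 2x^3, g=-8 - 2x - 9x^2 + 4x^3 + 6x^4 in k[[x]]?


[x^5] = sum a_i*b_j, i+j=5
  3*6=18
  -2*4=-8
  2*-9=-18
Sum=-8


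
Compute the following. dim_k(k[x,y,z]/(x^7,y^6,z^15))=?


Basis: x^iy^jz^k, i<7,j<6,k<15
7*6*15=630


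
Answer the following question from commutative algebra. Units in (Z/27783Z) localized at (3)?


Local ring = Z/81Z.
phi(81) = 3^3*(3-1) = 54


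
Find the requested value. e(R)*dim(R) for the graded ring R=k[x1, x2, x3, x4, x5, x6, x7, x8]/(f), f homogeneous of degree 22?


e(R)=deg(f)=22, dim(R)=8-1=7
e*dim=22*7=154


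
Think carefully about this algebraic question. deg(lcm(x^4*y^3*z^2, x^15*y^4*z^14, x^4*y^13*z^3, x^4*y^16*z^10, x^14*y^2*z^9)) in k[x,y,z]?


lcm = componentwise max:
x: max(4,15,4,4,14)=15
y: max(3,4,13,16,2)=16
z: max(2,14,3,10,9)=14
Total=15+16+14=45


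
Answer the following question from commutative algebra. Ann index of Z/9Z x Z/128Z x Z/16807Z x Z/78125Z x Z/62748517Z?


Exponent = lcm of the cyclic orders; pairwise coprime => product.
3^2*2^7*7^5*5^7*13^7=9*128*16807*78125*62748517=94915289269710000000


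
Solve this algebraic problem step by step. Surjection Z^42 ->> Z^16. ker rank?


rank(ker) = 42-16 = 26


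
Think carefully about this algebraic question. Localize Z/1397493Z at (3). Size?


3-primary part: 1397493=3^9*71
Size=3^9=19683


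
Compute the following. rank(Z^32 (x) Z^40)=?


rank(M(x)N) = rank(M)*rank(N)
32*40 = 1280


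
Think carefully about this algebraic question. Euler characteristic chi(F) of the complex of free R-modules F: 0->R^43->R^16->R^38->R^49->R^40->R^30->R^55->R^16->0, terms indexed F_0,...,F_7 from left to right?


chi = sum (-1)^i * rank:
(-1)^0*43=43
(-1)^1*16=-16
(-1)^2*38=38
(-1)^3*49=-49
(-1)^4*40=40
(-1)^5*30=-30
(-1)^6*55=55
(-1)^7*16=-16
chi=65


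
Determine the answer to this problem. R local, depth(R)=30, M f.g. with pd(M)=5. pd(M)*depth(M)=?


pd+depth=30
depth=30-5=25
pd*depth=5*25=125


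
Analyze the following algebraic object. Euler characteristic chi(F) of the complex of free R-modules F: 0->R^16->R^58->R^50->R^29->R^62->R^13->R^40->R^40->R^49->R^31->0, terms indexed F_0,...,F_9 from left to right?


chi = sum (-1)^i * rank:
(-1)^0*16=16
(-1)^1*58=-58
(-1)^2*50=50
(-1)^3*29=-29
(-1)^4*62=62
(-1)^5*13=-13
(-1)^6*40=40
(-1)^7*40=-40
(-1)^8*49=49
(-1)^9*31=-31
chi=46


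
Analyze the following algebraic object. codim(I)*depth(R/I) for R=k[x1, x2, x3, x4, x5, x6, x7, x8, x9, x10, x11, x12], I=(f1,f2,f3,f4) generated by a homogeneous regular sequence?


codim=4, depth=dim(R/I)=12-4=8
Product=4*8=32


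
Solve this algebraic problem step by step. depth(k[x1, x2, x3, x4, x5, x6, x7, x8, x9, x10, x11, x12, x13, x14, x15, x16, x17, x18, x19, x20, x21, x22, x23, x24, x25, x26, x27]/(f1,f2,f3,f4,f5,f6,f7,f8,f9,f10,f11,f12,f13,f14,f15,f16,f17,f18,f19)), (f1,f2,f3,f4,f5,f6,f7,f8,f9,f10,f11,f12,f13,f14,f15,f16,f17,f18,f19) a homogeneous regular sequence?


depth(R)=27
depth(R/I)=27-19=8


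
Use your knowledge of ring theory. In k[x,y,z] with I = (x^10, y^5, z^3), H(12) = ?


Need i<10, j<5, k<3 with i+j+k=12.
For each i, j ranges over max(0,12-i-2)..min(4,12-i):
  i=0: j in [10,4] -> 0
  i=1: j in [9,4] -> 0
  i=2: j in [8,4] -> 0
  i=3: j in [7,4] -> 0
  i=4: j in [6,4] -> 0
  i=5: j in [5,4] -> 0
  i=6: j in [4,4] -> 1
  i=7: j in [3,4] -> 2
  i=8: j in [2,4] -> 3
  i=9: j in [1,3] -> 3
H(12) = 0+0+0+0+0+0+1+2+3+3 = 9


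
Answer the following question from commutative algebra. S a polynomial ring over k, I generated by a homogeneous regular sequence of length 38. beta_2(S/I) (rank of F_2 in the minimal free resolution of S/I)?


Regular sequence => Koszul complex is the minimal free resolution.
Syz_1 minimally generated by Koszul relations f_i*e_j - f_j*e_i (i<j): mu(Syz_1) = beta_2 = C(m,2) = m(m-1)/2
m=38
38*37/2 = 703


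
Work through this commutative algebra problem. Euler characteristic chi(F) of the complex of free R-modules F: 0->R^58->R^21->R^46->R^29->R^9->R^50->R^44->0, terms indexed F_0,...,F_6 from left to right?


chi = sum (-1)^i * rank:
(-1)^0*58=58
(-1)^1*21=-21
(-1)^2*46=46
(-1)^3*29=-29
(-1)^4*9=9
(-1)^5*50=-50
(-1)^6*44=44
chi=57


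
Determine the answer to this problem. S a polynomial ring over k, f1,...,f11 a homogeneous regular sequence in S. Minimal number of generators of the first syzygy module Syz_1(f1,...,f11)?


Regular sequence => Koszul complex is the minimal free resolution.
Syz_1 minimally generated by Koszul relations f_i*e_j - f_j*e_i (i<j): mu(Syz_1) = beta_2 = C(m,2) = m(m-1)/2
m=11
11*10/2 = 55


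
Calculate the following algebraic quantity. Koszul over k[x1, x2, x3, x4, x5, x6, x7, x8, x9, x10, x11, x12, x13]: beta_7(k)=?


C(n,i)=C(13,7)=1716


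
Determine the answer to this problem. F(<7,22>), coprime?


gcd(7,22)=1 => F=ab-a-b=7*22-7-22=154-29=125


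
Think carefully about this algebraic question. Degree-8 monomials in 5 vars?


C(d+n-1,n-1)=C(12,4)=495


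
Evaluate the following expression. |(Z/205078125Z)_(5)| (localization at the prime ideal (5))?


5-primary part: 205078125=5^10*21
Size=5^10=9765625


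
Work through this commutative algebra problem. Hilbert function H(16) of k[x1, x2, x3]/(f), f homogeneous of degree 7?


C(18,2)-C(11,2)=153-55=98


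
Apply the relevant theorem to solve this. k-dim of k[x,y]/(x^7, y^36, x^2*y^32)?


k[x,y]/I, I = (x^7, y^36, x^2*y^32)
Rect: 7x36=252. Corner: (7-2)x(36-32)=20.
dim = 252-20 = 232


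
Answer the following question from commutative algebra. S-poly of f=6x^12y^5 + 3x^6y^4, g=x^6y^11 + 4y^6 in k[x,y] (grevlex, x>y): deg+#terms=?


LT(f)=6x^12y^5, LT(g)=x^6y^11
lcm(LM)=x^12y^11
S(f,g) (scaled by 6 to clear denominators) = y^6*f - 6x^6*g = 3x^6y^10 - 24x^6y^6
2 terms, deg 16.
16+2=18


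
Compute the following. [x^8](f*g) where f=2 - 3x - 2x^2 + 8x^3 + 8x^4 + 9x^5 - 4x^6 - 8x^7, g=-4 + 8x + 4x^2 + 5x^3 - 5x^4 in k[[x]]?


[x^8] = sum a_i*b_j, i+j=8
  8*-5=-40
  9*5=45
  -4*4=-16
  -8*8=-64
Sum=-75


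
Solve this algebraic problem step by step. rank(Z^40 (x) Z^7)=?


rank(M(x)N) = rank(M)*rank(N)
40*7 = 280


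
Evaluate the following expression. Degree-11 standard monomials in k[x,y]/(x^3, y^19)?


k[x,y], I = (x^3, y^19), d = 11
Need i < 3 and d-i < 19.
Range: 0 <= i <= 2.
H(11) = 3


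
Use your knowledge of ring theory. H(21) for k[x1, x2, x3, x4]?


C(d+n-1,n-1)=C(24,3)=2024


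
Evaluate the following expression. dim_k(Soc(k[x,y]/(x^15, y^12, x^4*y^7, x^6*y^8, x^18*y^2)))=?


Socle = ann(m) = span of standard monomials u with x*u, y*u in I (staircase corners).
Redundant generators: x^18*y^2, x^6*y^8
Minimal generators: x^15, x^4*y^7, y^12
Corners: x^3y^11, x^14y^6
Socle dim=2


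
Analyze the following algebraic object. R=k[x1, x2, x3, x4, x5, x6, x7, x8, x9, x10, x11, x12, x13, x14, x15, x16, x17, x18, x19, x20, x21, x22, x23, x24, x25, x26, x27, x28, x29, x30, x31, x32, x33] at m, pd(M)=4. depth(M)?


pd+depth=depth(R)=33
depth=33-4=29


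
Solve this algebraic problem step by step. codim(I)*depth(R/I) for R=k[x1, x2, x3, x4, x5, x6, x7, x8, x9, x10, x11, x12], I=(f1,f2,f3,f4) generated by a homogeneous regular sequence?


codim=4, depth=dim(R/I)=12-4=8
Product=4*8=32


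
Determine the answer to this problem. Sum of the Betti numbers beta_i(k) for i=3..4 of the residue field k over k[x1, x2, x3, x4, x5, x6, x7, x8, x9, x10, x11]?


Koszul resolution: beta_i(k)=C(n,i), n=11
C(11,3)=165, C(11,4)=330
Sum=495


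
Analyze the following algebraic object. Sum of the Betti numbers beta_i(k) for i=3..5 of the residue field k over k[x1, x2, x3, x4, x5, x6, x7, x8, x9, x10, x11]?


Koszul resolution: beta_i(k)=C(n,i), n=11
C(11,3)=165, C(11,4)=330, C(11,5)=462
Sum=957


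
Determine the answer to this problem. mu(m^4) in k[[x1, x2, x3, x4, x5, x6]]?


C(n+d-1,d)=C(9,4)=126


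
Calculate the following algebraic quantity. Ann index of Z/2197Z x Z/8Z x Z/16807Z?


Exponent = lcm of the cyclic orders; pairwise coprime => product.
13^3*2^3*7^5=2197*8*16807=295399832


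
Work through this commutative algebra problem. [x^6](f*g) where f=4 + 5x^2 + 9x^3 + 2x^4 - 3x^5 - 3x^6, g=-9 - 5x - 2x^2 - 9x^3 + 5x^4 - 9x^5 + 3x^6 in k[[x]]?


[x^6] = sum a_i*b_j, i+j=6
  4*3=12
  5*5=25
  9*-9=-81
  2*-2=-4
  -3*-5=15
  -3*-9=27
Sum=-6


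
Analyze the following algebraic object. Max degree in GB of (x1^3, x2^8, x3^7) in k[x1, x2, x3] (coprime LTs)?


Pure powers, coprime LTs => already GB.
Degrees: 3, 8, 7
Max=8


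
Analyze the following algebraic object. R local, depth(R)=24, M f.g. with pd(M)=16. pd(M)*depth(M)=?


pd+depth=24
depth=24-16=8
pd*depth=16*8=128


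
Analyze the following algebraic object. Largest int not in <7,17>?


gcd(7,17)=1 => F=ab-a-b=7*17-7-17=119-24=95


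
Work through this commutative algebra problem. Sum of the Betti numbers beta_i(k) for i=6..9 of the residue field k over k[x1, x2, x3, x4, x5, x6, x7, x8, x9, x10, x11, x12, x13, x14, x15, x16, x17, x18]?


Koszul resolution: beta_i(k)=C(n,i), n=18
C(18,6)=18564, C(18,7)=31824, C(18,8)=43758, C(18,9)=48620
Sum=142766


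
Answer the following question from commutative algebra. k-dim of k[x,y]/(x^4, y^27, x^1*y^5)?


k[x,y]/I, I = (x^4, y^27, x^1*y^5)
Rect: 4x27=108. Corner: (4-1)x(27-5)=66.
dim = 108-66 = 42


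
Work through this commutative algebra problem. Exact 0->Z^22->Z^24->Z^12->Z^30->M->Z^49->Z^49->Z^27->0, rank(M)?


Alt sum=0:
(-1)^0*22 + (-1)^1*24 + (-1)^2*12 + (-1)^3*30 + (-1)^4*? + (-1)^5*49 + (-1)^6*49 + (-1)^7*27=0
rank(M)=47


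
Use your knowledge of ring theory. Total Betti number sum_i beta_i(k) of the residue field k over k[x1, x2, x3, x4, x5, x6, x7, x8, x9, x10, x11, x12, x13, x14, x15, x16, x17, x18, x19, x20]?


Koszul resolution: beta_i(k)=C(n,i), n=20
sum_i C(20,i) = 2^20 = 1048576


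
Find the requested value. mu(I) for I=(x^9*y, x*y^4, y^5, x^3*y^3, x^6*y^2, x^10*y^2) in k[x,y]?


Remove redundant (divisible by others).
x^10*y^2 redundant.
Min: x^9*y, x^6*y^2, x^3*y^3, x*y^4, y^5
Count=5


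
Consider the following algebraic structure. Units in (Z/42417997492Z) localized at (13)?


Local ring = Z/10604499373Z.
phi(10604499373) = 13^8*(13-1) = 9788768652


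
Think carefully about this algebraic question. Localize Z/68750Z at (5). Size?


5-primary part: 68750=5^5*22
Size=5^5=3125


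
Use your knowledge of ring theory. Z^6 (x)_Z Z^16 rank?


rank(M(x)N) = rank(M)*rank(N)
6*16 = 96


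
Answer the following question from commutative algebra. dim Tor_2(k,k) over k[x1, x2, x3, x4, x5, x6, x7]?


Koszul: C(n,i)=C(7,2)=21


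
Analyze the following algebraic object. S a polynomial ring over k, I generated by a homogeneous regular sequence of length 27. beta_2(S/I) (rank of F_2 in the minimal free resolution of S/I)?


Regular sequence => Koszul complex is the minimal free resolution.
Syz_1 minimally generated by Koszul relations f_i*e_j - f_j*e_i (i<j): mu(Syz_1) = beta_2 = C(m,2) = m(m-1)/2
m=27
27*26/2 = 351


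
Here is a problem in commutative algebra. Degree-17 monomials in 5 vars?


C(d+n-1,n-1)=C(21,4)=5985


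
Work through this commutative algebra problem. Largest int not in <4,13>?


gcd(4,13)=1 => F=ab-a-b=4*13-4-13=52-17=35


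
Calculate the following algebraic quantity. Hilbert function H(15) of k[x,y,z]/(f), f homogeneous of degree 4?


C(17,2)-C(13,2)=136-78=58


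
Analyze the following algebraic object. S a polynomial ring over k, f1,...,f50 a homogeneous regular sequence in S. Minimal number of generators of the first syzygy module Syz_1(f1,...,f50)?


Regular sequence => Koszul complex is the minimal free resolution.
Syz_1 minimally generated by Koszul relations f_i*e_j - f_j*e_i (i<j): mu(Syz_1) = beta_2 = C(m,2) = m(m-1)/2
m=50
50*49/2 = 1225


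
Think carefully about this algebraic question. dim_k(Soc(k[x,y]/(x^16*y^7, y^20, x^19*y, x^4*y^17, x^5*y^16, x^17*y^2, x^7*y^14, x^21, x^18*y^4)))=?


Socle = ann(m) = span of standard monomials u with x*u, y*u in I (staircase corners).
Redundant generators: x^18*y^4
Minimal generators: x^21, x^19*y, x^17*y^2, x^16*y^7, x^7*y^14, x^5*y^16, x^4*y^17, y^20
Corners: x^3y^19, x^4y^16, x^6y^15, x^15y^13, x^16y^6, x^18y, x^20
Socle dim=7


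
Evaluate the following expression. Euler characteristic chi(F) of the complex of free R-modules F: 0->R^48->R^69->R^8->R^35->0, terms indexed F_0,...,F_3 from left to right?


chi = sum (-1)^i * rank:
(-1)^0*48=48
(-1)^1*69=-69
(-1)^2*8=8
(-1)^3*35=-35
chi=-48


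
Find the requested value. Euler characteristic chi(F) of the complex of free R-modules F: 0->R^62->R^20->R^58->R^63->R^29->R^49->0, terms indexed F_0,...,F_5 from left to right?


chi = sum (-1)^i * rank:
(-1)^0*62=62
(-1)^1*20=-20
(-1)^2*58=58
(-1)^3*63=-63
(-1)^4*29=29
(-1)^5*49=-49
chi=17


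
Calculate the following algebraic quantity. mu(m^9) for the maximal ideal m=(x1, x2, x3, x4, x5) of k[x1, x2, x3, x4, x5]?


Graded Nakayama: mu(m^d) = dim_k (m^d/m^(d+1)) = #degree-9 monomials in 5 vars
C(n+d-1,d)=C(13,9)=715


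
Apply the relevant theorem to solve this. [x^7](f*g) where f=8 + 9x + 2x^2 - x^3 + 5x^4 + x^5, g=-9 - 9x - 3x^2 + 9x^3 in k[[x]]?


[x^7] = sum a_i*b_j, i+j=7
  5*9=45
  1*-3=-3
Sum=42


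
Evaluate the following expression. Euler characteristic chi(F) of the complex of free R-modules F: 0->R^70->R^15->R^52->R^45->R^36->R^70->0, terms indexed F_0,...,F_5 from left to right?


chi = sum (-1)^i * rank:
(-1)^0*70=70
(-1)^1*15=-15
(-1)^2*52=52
(-1)^3*45=-45
(-1)^4*36=36
(-1)^5*70=-70
chi=28


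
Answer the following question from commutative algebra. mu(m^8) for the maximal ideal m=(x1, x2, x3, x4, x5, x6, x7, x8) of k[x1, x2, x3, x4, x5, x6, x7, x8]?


Graded Nakayama: mu(m^d) = dim_k (m^d/m^(d+1)) = #degree-8 monomials in 8 vars
C(n+d-1,d)=C(15,8)=6435


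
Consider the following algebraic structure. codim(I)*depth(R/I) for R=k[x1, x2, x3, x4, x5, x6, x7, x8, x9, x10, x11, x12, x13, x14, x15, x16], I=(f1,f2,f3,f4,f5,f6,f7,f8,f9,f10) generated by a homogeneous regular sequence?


codim=10, depth=dim(R/I)=16-10=6
Product=10*6=60


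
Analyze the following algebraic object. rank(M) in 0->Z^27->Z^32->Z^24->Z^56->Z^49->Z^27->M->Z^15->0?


Alt sum=0:
(-1)^0*27 + (-1)^1*32 + (-1)^2*24 + (-1)^3*56 + (-1)^4*49 + (-1)^5*27 + (-1)^6*? + (-1)^7*15=0
rank(M)=30


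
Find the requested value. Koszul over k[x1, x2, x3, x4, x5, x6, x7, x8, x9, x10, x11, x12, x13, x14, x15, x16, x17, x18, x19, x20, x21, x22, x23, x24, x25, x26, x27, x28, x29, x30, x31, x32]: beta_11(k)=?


C(n,i)=C(32,11)=129024480


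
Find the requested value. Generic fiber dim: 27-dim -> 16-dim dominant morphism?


dim(fiber)=dim(X)-dim(Y)=27-16=11


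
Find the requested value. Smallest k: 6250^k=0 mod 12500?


6250^k mod 12500:
k=1: 6250
k=2: 0
First zero at k = 2


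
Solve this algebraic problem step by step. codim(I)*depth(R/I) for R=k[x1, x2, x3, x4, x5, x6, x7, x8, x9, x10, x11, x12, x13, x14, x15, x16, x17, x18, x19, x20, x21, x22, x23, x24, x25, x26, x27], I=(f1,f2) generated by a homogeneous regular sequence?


codim=2, depth=dim(R/I)=27-2=25
Product=2*25=50


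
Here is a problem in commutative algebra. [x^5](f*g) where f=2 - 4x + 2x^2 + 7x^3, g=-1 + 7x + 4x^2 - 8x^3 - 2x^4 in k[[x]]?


[x^5] = sum a_i*b_j, i+j=5
  -4*-2=8
  2*-8=-16
  7*4=28
Sum=20


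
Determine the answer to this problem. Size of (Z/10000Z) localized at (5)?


5-primary part: 10000=5^4*16
Size=5^4=625


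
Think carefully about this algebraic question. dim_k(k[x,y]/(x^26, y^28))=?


Basis: x^i*y^j, i<26, j<28
26*28=728


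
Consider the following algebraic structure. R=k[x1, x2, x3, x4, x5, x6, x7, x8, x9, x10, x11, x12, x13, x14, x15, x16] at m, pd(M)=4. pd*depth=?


pd+depth=16
depth=16-4=12
pd*depth=4*12=48


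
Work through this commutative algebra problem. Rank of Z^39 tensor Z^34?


rank(M(x)N) = rank(M)*rank(N)
39*34 = 1326


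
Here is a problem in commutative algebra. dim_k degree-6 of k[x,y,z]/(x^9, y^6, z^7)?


Need i<9, j<6, k<7 with i+j+k=6.
For each i, j ranges over max(0,6-i-6)..min(5,6-i):
  i=0: j in [0,5] -> 6
  i=1: j in [0,5] -> 6
  i=2: j in [0,4] -> 5
  i=3: j in [0,3] -> 4
  i=4: j in [0,2] -> 3
  i=5: j in [0,1] -> 2
  i=6: j in [0,0] -> 1
H(6) = 6+6+5+4+3+2+1 = 27


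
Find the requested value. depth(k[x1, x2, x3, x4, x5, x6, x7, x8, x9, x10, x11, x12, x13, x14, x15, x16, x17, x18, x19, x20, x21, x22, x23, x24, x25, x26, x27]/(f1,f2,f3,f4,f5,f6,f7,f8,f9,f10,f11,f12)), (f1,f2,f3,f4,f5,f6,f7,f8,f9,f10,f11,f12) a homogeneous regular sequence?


depth(R)=27
depth(R/I)=27-12=15


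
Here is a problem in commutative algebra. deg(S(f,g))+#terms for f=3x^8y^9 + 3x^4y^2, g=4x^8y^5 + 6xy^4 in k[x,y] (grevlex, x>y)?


LT(f)=3x^8y^9, LT(g)=4x^8y^5
lcm(LM)=x^8y^9
S(f,g) (scaled by 12 to clear denominators) = 4*f - 3y^4*g = -18xy^8 + 12x^4y^2
2 terms, deg 9.
9+2=11


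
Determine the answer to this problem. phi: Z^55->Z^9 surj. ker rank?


rank(ker) = 55-9 = 46


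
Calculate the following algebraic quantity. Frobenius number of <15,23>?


gcd(15,23)=1 => F=ab-a-b=15*23-15-23=345-38=307


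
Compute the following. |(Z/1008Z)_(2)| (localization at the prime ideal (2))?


2-primary part: 1008=2^4*63
Size=2^4=16


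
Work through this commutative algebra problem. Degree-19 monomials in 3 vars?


C(d+n-1,n-1)=C(21,2)=210


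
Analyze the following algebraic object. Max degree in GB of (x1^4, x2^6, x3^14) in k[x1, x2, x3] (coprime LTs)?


Pure powers, coprime LTs => already GB.
Degrees: 4, 6, 14
Max=14


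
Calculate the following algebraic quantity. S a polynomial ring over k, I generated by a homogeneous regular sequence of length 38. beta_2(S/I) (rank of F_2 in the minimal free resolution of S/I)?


Regular sequence => Koszul complex is the minimal free resolution.
Syz_1 minimally generated by Koszul relations f_i*e_j - f_j*e_i (i<j): mu(Syz_1) = beta_2 = C(m,2) = m(m-1)/2
m=38
38*37/2 = 703


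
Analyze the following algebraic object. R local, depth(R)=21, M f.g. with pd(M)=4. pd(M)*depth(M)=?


pd+depth=21
depth=21-4=17
pd*depth=4*17=68


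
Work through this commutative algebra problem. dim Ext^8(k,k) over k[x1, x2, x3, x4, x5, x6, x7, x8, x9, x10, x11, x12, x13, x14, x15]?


C(n,i)=C(15,8)=6435


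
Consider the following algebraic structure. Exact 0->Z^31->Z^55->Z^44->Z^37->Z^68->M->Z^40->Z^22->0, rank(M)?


Alt sum=0:
(-1)^0*31 + (-1)^1*55 + (-1)^2*44 + (-1)^3*37 + (-1)^4*68 + (-1)^5*? + (-1)^6*40 + (-1)^7*22=0
rank(M)=69


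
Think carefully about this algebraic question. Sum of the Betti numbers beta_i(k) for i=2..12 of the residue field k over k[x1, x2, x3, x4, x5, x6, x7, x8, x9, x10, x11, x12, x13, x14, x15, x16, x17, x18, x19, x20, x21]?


Koszul resolution: beta_i(k)=C(n,i), n=21
C(21,2)=210, C(21,3)=1330, C(21,4)=5985, C(21,5)=20349, C(21,6)=54264, C(21,7)=116280, C(21,8)=203490, C(21,9)=293930, C(21,10)=352716, C(21,11)=352716, C(21,12)=293930
Sum=1695200


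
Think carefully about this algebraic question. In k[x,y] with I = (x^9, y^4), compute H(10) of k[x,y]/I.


k[x,y], I = (x^9, y^4), d = 10
Need i < 9 and d-i < 4.
Range: 7 <= i <= 8.
H(10) = 2


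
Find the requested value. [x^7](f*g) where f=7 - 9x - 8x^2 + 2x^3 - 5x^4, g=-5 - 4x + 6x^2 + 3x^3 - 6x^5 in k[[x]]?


[x^7] = sum a_i*b_j, i+j=7
  -8*-6=48
  -5*3=-15
Sum=33


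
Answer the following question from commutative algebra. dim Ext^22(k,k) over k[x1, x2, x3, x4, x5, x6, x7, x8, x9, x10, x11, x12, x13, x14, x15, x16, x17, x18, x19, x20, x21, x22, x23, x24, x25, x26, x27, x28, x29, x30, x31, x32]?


C(n,i)=C(32,22)=64512240


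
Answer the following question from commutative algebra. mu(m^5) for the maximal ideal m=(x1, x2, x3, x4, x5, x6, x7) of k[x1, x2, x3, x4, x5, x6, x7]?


Graded Nakayama: mu(m^d) = dim_k (m^d/m^(d+1)) = #degree-5 monomials in 7 vars
C(n+d-1,d)=C(11,5)=462


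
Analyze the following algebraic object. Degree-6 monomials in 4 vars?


C(d+n-1,n-1)=C(9,3)=84


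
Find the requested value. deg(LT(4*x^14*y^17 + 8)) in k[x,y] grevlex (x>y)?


LT: 4*x^14*y^17
deg_x=14, deg_y=17
Total=14+17=31


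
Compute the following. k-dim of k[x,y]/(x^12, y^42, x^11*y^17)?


k[x,y]/I, I = (x^12, y^42, x^11*y^17)
Rect: 12x42=504. Corner: (12-11)x(42-17)=25.
dim = 504-25 = 479


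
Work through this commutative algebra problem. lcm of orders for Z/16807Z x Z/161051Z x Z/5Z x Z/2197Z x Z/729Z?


Exponent = lcm of the cyclic orders; pairwise coprime => product.
7^5*11^5*5^1*13^3*3^6=16807*161051*5*2197*729=21676103470226205


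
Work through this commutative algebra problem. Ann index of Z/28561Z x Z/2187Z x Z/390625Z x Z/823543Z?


Exponent = lcm of the cyclic orders; pairwise coprime => product.
13^4*3^7*5^8*7^7=28561*2187*390625*823543=20094097585742578125


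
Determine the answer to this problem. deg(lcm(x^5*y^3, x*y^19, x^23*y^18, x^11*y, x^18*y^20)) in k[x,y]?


lcm = componentwise max:
x: max(5,1,23,11,18)=23
y: max(3,19,18,1,20)=20
Total=23+20=43


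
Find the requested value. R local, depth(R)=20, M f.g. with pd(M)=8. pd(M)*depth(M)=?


pd+depth=20
depth=20-8=12
pd*depth=8*12=96


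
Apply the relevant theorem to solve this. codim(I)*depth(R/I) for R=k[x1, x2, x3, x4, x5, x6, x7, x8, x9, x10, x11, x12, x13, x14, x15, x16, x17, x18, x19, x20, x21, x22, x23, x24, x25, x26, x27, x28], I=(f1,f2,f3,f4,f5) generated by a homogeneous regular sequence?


codim=5, depth=dim(R/I)=28-5=23
Product=5*23=115


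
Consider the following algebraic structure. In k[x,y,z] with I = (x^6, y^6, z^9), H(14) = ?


Need i<6, j<6, k<9 with i+j+k=14.
For each i, j ranges over max(0,14-i-8)..min(5,14-i):
  i=0: j in [6,5] -> 0
  i=1: j in [5,5] -> 1
  i=2: j in [4,5] -> 2
  i=3: j in [3,5] -> 3
  i=4: j in [2,5] -> 4
  i=5: j in [1,5] -> 5
H(14) = 0+1+2+3+4+5 = 15


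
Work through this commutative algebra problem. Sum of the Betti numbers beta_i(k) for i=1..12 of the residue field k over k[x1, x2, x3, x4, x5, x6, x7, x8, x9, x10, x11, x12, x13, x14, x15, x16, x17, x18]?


Koszul resolution: beta_i(k)=C(n,i), n=18
C(18,1)=18, C(18,2)=153, C(18,3)=816, C(18,4)=3060, C(18,5)=8568, C(18,6)=18564, C(18,7)=31824, C(18,8)=43758, C(18,9)=48620, C(18,10)=43758, C(18,11)=31824, C(18,12)=18564
Sum=249527


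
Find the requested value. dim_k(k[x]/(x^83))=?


Basis: 1,x,...,x^82
dim=83


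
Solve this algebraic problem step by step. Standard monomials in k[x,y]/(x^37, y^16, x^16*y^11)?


k[x,y]/I, I = (x^37, y^16, x^16*y^11)
Rect: 37x16=592. Corner: (37-16)x(16-11)=105.
dim = 592-105 = 487


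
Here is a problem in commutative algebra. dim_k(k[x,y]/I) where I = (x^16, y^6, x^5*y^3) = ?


k[x,y]/I, I = (x^16, y^6, x^5*y^3)
Rect: 16x6=96. Corner: (16-5)x(6-3)=33.
dim = 96-33 = 63


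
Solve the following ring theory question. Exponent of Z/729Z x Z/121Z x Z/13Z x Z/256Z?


Exponent = lcm of the cyclic orders; pairwise coprime => product.
3^6*11^2*13^1*2^8=729*121*13*256=293559552


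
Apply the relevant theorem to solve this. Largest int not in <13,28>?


gcd(13,28)=1 => F=ab-a-b=13*28-13-28=364-41=323


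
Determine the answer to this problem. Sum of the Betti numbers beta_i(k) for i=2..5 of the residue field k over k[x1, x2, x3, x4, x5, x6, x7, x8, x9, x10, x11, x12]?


Koszul resolution: beta_i(k)=C(n,i), n=12
C(12,2)=66, C(12,3)=220, C(12,4)=495, C(12,5)=792
Sum=1573


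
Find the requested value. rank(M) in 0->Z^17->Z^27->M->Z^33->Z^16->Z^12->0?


Alt sum=0:
(-1)^0*17 + (-1)^1*27 + (-1)^2*? + (-1)^3*33 + (-1)^4*16 + (-1)^5*12=0
rank(M)=39


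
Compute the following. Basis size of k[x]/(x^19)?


Basis: 1,x,...,x^18
dim=19


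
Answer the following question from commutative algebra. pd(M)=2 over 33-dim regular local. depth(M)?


pd+depth=depth(R)=33
depth=33-2=31


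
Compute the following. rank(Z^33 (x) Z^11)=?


rank(M(x)N) = rank(M)*rank(N)
33*11 = 363


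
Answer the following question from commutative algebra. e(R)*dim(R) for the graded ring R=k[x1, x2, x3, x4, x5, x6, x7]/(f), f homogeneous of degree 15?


e(R)=deg(f)=15, dim(R)=7-1=6
e*dim=15*6=90


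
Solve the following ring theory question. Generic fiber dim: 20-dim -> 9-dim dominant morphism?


dim(fiber)=dim(X)-dim(Y)=20-9=11


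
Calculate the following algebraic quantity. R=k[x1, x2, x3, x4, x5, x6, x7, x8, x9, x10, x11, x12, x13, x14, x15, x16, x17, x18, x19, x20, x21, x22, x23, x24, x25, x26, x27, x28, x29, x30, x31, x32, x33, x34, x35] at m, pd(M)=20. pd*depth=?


pd+depth=35
depth=35-20=15
pd*depth=20*15=300


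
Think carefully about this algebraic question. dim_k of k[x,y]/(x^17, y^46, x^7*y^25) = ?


k[x,y]/I, I = (x^17, y^46, x^7*y^25)
Rect: 17x46=782. Corner: (17-7)x(46-25)=210.
dim = 782-210 = 572


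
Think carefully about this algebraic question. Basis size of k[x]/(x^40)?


Basis: 1,x,...,x^39
dim=40


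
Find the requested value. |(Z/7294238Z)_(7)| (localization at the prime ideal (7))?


7-primary part: 7294238=7^6*62
Size=7^6=117649


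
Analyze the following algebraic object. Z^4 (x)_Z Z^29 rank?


rank(M(x)N) = rank(M)*rank(N)
4*29 = 116


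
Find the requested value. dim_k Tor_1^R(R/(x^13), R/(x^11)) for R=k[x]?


Tor_1(R/I,R/J)=(I cap J)/IJ=(x^13)/(x^24)
dim=24-13=min(13,11)=11


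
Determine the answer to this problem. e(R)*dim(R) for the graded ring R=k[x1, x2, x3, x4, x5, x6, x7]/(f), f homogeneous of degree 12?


e(R)=deg(f)=12, dim(R)=7-1=6
e*dim=12*6=72


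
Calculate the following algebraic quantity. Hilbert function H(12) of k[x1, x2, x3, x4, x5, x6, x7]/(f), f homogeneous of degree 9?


C(18,6)-C(9,6)=18564-84=18480


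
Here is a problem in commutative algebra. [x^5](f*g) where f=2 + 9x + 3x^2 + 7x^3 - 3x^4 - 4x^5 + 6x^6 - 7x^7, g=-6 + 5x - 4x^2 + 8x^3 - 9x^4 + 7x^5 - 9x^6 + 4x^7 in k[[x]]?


[x^5] = sum a_i*b_j, i+j=5
  2*7=14
  9*-9=-81
  3*8=24
  7*-4=-28
  -3*5=-15
  -4*-6=24
Sum=-62


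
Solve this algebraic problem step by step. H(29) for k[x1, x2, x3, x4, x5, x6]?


C(d+n-1,n-1)=C(34,5)=278256


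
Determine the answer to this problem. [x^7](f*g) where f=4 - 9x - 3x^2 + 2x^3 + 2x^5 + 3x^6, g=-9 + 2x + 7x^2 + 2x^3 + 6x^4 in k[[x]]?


[x^7] = sum a_i*b_j, i+j=7
  2*6=12
  2*7=14
  3*2=6
Sum=32
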